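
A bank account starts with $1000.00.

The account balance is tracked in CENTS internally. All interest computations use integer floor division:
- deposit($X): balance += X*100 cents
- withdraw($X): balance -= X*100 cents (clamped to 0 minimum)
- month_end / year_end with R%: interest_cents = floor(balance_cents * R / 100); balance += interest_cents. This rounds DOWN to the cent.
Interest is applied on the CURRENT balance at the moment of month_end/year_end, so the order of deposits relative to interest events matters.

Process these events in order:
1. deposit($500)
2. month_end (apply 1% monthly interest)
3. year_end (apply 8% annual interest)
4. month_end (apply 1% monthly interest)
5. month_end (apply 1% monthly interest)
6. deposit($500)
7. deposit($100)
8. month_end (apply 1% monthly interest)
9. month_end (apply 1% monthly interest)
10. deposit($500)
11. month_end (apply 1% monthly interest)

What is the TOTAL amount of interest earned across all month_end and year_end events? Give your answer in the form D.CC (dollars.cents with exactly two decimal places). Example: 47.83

Answer: 242.82

Derivation:
After 1 (deposit($500)): balance=$1500.00 total_interest=$0.00
After 2 (month_end (apply 1% monthly interest)): balance=$1515.00 total_interest=$15.00
After 3 (year_end (apply 8% annual interest)): balance=$1636.20 total_interest=$136.20
After 4 (month_end (apply 1% monthly interest)): balance=$1652.56 total_interest=$152.56
After 5 (month_end (apply 1% monthly interest)): balance=$1669.08 total_interest=$169.08
After 6 (deposit($500)): balance=$2169.08 total_interest=$169.08
After 7 (deposit($100)): balance=$2269.08 total_interest=$169.08
After 8 (month_end (apply 1% monthly interest)): balance=$2291.77 total_interest=$191.77
After 9 (month_end (apply 1% monthly interest)): balance=$2314.68 total_interest=$214.68
After 10 (deposit($500)): balance=$2814.68 total_interest=$214.68
After 11 (month_end (apply 1% monthly interest)): balance=$2842.82 total_interest=$242.82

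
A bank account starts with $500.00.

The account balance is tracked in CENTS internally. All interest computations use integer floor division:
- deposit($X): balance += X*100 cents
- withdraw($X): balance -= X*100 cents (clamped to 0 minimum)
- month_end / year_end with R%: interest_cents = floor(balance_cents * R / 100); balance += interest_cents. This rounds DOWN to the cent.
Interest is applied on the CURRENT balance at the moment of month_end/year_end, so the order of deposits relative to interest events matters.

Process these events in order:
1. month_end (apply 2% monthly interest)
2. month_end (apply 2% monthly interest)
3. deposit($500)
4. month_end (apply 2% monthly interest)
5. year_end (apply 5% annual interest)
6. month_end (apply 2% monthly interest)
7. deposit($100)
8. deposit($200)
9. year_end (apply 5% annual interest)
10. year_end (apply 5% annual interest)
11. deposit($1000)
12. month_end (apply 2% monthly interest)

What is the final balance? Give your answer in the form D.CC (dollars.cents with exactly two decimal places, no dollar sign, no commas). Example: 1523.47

Answer: 2610.64

Derivation:
After 1 (month_end (apply 2% monthly interest)): balance=$510.00 total_interest=$10.00
After 2 (month_end (apply 2% monthly interest)): balance=$520.20 total_interest=$20.20
After 3 (deposit($500)): balance=$1020.20 total_interest=$20.20
After 4 (month_end (apply 2% monthly interest)): balance=$1040.60 total_interest=$40.60
After 5 (year_end (apply 5% annual interest)): balance=$1092.63 total_interest=$92.63
After 6 (month_end (apply 2% monthly interest)): balance=$1114.48 total_interest=$114.48
After 7 (deposit($100)): balance=$1214.48 total_interest=$114.48
After 8 (deposit($200)): balance=$1414.48 total_interest=$114.48
After 9 (year_end (apply 5% annual interest)): balance=$1485.20 total_interest=$185.20
After 10 (year_end (apply 5% annual interest)): balance=$1559.46 total_interest=$259.46
After 11 (deposit($1000)): balance=$2559.46 total_interest=$259.46
After 12 (month_end (apply 2% monthly interest)): balance=$2610.64 total_interest=$310.64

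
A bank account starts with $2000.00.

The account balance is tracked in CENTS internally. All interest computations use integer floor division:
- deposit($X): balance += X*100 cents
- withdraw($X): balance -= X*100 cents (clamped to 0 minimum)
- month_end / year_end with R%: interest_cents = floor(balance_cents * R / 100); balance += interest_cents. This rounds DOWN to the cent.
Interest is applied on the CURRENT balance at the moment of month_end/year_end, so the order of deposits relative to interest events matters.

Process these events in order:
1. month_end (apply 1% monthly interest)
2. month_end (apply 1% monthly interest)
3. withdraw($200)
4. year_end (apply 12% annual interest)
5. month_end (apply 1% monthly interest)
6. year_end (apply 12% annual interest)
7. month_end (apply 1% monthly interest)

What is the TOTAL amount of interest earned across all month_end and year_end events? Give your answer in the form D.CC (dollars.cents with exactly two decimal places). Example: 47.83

Answer: 554.73

Derivation:
After 1 (month_end (apply 1% monthly interest)): balance=$2020.00 total_interest=$20.00
After 2 (month_end (apply 1% monthly interest)): balance=$2040.20 total_interest=$40.20
After 3 (withdraw($200)): balance=$1840.20 total_interest=$40.20
After 4 (year_end (apply 12% annual interest)): balance=$2061.02 total_interest=$261.02
After 5 (month_end (apply 1% monthly interest)): balance=$2081.63 total_interest=$281.63
After 6 (year_end (apply 12% annual interest)): balance=$2331.42 total_interest=$531.42
After 7 (month_end (apply 1% monthly interest)): balance=$2354.73 total_interest=$554.73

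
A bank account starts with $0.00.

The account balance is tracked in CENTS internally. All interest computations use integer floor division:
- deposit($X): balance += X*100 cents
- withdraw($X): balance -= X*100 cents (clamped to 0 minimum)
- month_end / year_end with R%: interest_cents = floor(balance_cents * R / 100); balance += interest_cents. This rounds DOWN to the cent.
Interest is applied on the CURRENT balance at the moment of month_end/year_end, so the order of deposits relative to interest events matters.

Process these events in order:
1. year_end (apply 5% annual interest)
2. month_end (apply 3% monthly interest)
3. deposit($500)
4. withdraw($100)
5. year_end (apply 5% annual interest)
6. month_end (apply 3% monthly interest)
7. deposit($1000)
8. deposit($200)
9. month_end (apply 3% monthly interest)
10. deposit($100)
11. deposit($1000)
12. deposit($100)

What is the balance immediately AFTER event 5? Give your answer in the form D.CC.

Answer: 420.00

Derivation:
After 1 (year_end (apply 5% annual interest)): balance=$0.00 total_interest=$0.00
After 2 (month_end (apply 3% monthly interest)): balance=$0.00 total_interest=$0.00
After 3 (deposit($500)): balance=$500.00 total_interest=$0.00
After 4 (withdraw($100)): balance=$400.00 total_interest=$0.00
After 5 (year_end (apply 5% annual interest)): balance=$420.00 total_interest=$20.00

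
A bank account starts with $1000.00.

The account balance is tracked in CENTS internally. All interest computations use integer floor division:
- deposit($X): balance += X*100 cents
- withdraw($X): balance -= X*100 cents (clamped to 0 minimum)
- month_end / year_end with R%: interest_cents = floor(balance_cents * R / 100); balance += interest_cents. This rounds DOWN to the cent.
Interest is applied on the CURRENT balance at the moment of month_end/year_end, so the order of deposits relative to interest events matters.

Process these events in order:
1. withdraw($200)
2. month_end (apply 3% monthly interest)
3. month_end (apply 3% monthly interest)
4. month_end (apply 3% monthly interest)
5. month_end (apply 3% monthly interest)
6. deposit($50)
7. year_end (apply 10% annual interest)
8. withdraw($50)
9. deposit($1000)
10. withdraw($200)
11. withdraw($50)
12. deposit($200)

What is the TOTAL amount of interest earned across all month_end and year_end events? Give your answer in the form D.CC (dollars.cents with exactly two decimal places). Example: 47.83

Answer: 195.44

Derivation:
After 1 (withdraw($200)): balance=$800.00 total_interest=$0.00
After 2 (month_end (apply 3% monthly interest)): balance=$824.00 total_interest=$24.00
After 3 (month_end (apply 3% monthly interest)): balance=$848.72 total_interest=$48.72
After 4 (month_end (apply 3% monthly interest)): balance=$874.18 total_interest=$74.18
After 5 (month_end (apply 3% monthly interest)): balance=$900.40 total_interest=$100.40
After 6 (deposit($50)): balance=$950.40 total_interest=$100.40
After 7 (year_end (apply 10% annual interest)): balance=$1045.44 total_interest=$195.44
After 8 (withdraw($50)): balance=$995.44 total_interest=$195.44
After 9 (deposit($1000)): balance=$1995.44 total_interest=$195.44
After 10 (withdraw($200)): balance=$1795.44 total_interest=$195.44
After 11 (withdraw($50)): balance=$1745.44 total_interest=$195.44
After 12 (deposit($200)): balance=$1945.44 total_interest=$195.44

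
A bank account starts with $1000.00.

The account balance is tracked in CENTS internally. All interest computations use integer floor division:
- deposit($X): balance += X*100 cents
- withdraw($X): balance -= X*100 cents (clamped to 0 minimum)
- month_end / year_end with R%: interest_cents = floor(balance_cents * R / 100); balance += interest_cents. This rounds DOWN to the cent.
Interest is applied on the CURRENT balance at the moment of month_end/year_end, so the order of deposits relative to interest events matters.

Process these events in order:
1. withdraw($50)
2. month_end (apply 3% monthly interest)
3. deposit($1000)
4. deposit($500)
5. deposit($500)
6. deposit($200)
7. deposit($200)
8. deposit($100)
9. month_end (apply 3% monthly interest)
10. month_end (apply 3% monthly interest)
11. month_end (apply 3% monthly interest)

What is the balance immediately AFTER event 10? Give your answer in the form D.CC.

Answer: 3690.33

Derivation:
After 1 (withdraw($50)): balance=$950.00 total_interest=$0.00
After 2 (month_end (apply 3% monthly interest)): balance=$978.50 total_interest=$28.50
After 3 (deposit($1000)): balance=$1978.50 total_interest=$28.50
After 4 (deposit($500)): balance=$2478.50 total_interest=$28.50
After 5 (deposit($500)): balance=$2978.50 total_interest=$28.50
After 6 (deposit($200)): balance=$3178.50 total_interest=$28.50
After 7 (deposit($200)): balance=$3378.50 total_interest=$28.50
After 8 (deposit($100)): balance=$3478.50 total_interest=$28.50
After 9 (month_end (apply 3% monthly interest)): balance=$3582.85 total_interest=$132.85
After 10 (month_end (apply 3% monthly interest)): balance=$3690.33 total_interest=$240.33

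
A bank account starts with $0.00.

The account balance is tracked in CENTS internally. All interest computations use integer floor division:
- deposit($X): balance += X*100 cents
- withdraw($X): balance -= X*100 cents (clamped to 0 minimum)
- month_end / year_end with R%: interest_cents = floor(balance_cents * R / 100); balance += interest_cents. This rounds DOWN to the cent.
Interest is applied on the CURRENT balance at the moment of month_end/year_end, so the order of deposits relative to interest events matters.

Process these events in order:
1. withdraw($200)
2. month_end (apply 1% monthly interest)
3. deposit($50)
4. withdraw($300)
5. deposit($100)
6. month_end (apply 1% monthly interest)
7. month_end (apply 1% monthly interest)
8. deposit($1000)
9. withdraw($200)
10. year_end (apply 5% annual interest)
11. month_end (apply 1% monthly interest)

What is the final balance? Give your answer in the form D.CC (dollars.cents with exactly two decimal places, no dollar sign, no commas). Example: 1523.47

Answer: 956.58

Derivation:
After 1 (withdraw($200)): balance=$0.00 total_interest=$0.00
After 2 (month_end (apply 1% monthly interest)): balance=$0.00 total_interest=$0.00
After 3 (deposit($50)): balance=$50.00 total_interest=$0.00
After 4 (withdraw($300)): balance=$0.00 total_interest=$0.00
After 5 (deposit($100)): balance=$100.00 total_interest=$0.00
After 6 (month_end (apply 1% monthly interest)): balance=$101.00 total_interest=$1.00
After 7 (month_end (apply 1% monthly interest)): balance=$102.01 total_interest=$2.01
After 8 (deposit($1000)): balance=$1102.01 total_interest=$2.01
After 9 (withdraw($200)): balance=$902.01 total_interest=$2.01
After 10 (year_end (apply 5% annual interest)): balance=$947.11 total_interest=$47.11
After 11 (month_end (apply 1% monthly interest)): balance=$956.58 total_interest=$56.58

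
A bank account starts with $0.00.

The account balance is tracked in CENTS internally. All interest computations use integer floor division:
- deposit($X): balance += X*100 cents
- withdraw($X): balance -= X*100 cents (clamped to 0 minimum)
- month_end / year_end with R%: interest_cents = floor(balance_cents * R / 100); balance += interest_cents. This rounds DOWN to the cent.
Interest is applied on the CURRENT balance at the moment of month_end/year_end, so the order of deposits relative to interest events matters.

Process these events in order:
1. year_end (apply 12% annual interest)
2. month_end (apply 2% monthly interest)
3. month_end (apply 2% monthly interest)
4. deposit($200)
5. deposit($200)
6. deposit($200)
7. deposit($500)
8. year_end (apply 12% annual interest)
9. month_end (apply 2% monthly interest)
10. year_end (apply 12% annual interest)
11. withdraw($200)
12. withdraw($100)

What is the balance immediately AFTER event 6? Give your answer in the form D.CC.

Answer: 600.00

Derivation:
After 1 (year_end (apply 12% annual interest)): balance=$0.00 total_interest=$0.00
After 2 (month_end (apply 2% monthly interest)): balance=$0.00 total_interest=$0.00
After 3 (month_end (apply 2% monthly interest)): balance=$0.00 total_interest=$0.00
After 4 (deposit($200)): balance=$200.00 total_interest=$0.00
After 5 (deposit($200)): balance=$400.00 total_interest=$0.00
After 6 (deposit($200)): balance=$600.00 total_interest=$0.00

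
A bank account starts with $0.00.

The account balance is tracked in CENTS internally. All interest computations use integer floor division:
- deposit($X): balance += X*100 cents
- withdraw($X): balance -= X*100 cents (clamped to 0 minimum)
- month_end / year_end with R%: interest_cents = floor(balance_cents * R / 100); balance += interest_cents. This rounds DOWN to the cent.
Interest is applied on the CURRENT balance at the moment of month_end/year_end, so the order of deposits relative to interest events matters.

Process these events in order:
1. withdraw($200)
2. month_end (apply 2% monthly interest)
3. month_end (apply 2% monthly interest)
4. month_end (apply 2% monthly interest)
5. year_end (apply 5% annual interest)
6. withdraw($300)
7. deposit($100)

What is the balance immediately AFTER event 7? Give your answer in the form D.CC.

Answer: 100.00

Derivation:
After 1 (withdraw($200)): balance=$0.00 total_interest=$0.00
After 2 (month_end (apply 2% monthly interest)): balance=$0.00 total_interest=$0.00
After 3 (month_end (apply 2% monthly interest)): balance=$0.00 total_interest=$0.00
After 4 (month_end (apply 2% monthly interest)): balance=$0.00 total_interest=$0.00
After 5 (year_end (apply 5% annual interest)): balance=$0.00 total_interest=$0.00
After 6 (withdraw($300)): balance=$0.00 total_interest=$0.00
After 7 (deposit($100)): balance=$100.00 total_interest=$0.00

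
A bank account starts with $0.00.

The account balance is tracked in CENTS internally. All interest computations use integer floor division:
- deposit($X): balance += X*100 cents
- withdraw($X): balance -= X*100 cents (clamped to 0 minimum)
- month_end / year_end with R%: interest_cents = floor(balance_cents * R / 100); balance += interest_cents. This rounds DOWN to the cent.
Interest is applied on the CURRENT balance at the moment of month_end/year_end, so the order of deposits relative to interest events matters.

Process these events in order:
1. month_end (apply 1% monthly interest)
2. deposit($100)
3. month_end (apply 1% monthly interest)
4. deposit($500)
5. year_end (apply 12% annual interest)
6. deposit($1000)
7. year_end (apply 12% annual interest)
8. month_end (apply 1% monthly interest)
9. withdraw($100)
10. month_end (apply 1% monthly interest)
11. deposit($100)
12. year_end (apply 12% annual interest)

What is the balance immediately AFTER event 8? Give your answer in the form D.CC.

Answer: 1892.62

Derivation:
After 1 (month_end (apply 1% monthly interest)): balance=$0.00 total_interest=$0.00
After 2 (deposit($100)): balance=$100.00 total_interest=$0.00
After 3 (month_end (apply 1% monthly interest)): balance=$101.00 total_interest=$1.00
After 4 (deposit($500)): balance=$601.00 total_interest=$1.00
After 5 (year_end (apply 12% annual interest)): balance=$673.12 total_interest=$73.12
After 6 (deposit($1000)): balance=$1673.12 total_interest=$73.12
After 7 (year_end (apply 12% annual interest)): balance=$1873.89 total_interest=$273.89
After 8 (month_end (apply 1% monthly interest)): balance=$1892.62 total_interest=$292.62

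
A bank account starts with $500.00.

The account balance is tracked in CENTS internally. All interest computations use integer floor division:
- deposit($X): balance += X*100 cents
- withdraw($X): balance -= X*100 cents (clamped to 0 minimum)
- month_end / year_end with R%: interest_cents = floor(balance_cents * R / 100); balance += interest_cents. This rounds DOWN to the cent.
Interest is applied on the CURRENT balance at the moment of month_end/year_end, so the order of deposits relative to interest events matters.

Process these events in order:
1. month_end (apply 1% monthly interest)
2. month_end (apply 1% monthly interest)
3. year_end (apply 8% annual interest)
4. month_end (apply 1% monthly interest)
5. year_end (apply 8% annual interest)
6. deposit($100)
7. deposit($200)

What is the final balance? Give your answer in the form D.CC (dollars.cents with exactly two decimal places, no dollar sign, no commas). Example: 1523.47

Answer: 900.85

Derivation:
After 1 (month_end (apply 1% monthly interest)): balance=$505.00 total_interest=$5.00
After 2 (month_end (apply 1% monthly interest)): balance=$510.05 total_interest=$10.05
After 3 (year_end (apply 8% annual interest)): balance=$550.85 total_interest=$50.85
After 4 (month_end (apply 1% monthly interest)): balance=$556.35 total_interest=$56.35
After 5 (year_end (apply 8% annual interest)): balance=$600.85 total_interest=$100.85
After 6 (deposit($100)): balance=$700.85 total_interest=$100.85
After 7 (deposit($200)): balance=$900.85 total_interest=$100.85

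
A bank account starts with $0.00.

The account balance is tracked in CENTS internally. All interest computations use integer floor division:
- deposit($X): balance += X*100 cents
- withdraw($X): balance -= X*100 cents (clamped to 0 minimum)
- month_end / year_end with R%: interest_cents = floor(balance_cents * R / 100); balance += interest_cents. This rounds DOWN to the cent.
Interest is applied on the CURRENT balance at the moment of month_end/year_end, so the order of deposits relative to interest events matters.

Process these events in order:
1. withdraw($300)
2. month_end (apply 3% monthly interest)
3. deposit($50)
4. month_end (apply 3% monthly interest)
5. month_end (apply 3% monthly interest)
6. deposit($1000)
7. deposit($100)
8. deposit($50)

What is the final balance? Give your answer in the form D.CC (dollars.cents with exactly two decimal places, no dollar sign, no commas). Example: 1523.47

Answer: 1203.04

Derivation:
After 1 (withdraw($300)): balance=$0.00 total_interest=$0.00
After 2 (month_end (apply 3% monthly interest)): balance=$0.00 total_interest=$0.00
After 3 (deposit($50)): balance=$50.00 total_interest=$0.00
After 4 (month_end (apply 3% monthly interest)): balance=$51.50 total_interest=$1.50
After 5 (month_end (apply 3% monthly interest)): balance=$53.04 total_interest=$3.04
After 6 (deposit($1000)): balance=$1053.04 total_interest=$3.04
After 7 (deposit($100)): balance=$1153.04 total_interest=$3.04
After 8 (deposit($50)): balance=$1203.04 total_interest=$3.04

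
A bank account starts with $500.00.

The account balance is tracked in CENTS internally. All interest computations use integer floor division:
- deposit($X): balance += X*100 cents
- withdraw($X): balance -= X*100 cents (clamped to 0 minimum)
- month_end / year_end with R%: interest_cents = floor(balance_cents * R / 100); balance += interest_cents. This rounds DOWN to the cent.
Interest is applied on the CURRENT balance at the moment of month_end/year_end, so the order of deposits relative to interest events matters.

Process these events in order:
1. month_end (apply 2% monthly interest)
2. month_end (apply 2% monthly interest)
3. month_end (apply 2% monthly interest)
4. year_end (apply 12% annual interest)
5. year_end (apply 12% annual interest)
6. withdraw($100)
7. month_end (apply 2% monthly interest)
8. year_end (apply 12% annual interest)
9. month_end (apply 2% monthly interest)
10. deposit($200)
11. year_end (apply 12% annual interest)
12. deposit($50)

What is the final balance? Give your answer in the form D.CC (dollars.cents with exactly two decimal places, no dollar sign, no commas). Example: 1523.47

After 1 (month_end (apply 2% monthly interest)): balance=$510.00 total_interest=$10.00
After 2 (month_end (apply 2% monthly interest)): balance=$520.20 total_interest=$20.20
After 3 (month_end (apply 2% monthly interest)): balance=$530.60 total_interest=$30.60
After 4 (year_end (apply 12% annual interest)): balance=$594.27 total_interest=$94.27
After 5 (year_end (apply 12% annual interest)): balance=$665.58 total_interest=$165.58
After 6 (withdraw($100)): balance=$565.58 total_interest=$165.58
After 7 (month_end (apply 2% monthly interest)): balance=$576.89 total_interest=$176.89
After 8 (year_end (apply 12% annual interest)): balance=$646.11 total_interest=$246.11
After 9 (month_end (apply 2% monthly interest)): balance=$659.03 total_interest=$259.03
After 10 (deposit($200)): balance=$859.03 total_interest=$259.03
After 11 (year_end (apply 12% annual interest)): balance=$962.11 total_interest=$362.11
After 12 (deposit($50)): balance=$1012.11 total_interest=$362.11

Answer: 1012.11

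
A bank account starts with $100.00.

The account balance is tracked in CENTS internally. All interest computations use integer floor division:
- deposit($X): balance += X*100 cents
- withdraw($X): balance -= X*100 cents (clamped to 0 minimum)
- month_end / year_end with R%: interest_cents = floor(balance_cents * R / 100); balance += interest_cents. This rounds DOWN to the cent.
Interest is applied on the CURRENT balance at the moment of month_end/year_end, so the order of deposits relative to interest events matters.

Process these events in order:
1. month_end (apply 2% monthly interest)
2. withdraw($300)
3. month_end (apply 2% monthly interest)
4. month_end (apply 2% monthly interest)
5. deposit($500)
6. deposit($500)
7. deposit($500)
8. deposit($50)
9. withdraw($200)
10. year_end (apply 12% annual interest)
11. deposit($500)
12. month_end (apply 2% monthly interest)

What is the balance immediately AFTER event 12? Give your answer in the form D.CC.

After 1 (month_end (apply 2% monthly interest)): balance=$102.00 total_interest=$2.00
After 2 (withdraw($300)): balance=$0.00 total_interest=$2.00
After 3 (month_end (apply 2% monthly interest)): balance=$0.00 total_interest=$2.00
After 4 (month_end (apply 2% monthly interest)): balance=$0.00 total_interest=$2.00
After 5 (deposit($500)): balance=$500.00 total_interest=$2.00
After 6 (deposit($500)): balance=$1000.00 total_interest=$2.00
After 7 (deposit($500)): balance=$1500.00 total_interest=$2.00
After 8 (deposit($50)): balance=$1550.00 total_interest=$2.00
After 9 (withdraw($200)): balance=$1350.00 total_interest=$2.00
After 10 (year_end (apply 12% annual interest)): balance=$1512.00 total_interest=$164.00
After 11 (deposit($500)): balance=$2012.00 total_interest=$164.00
After 12 (month_end (apply 2% monthly interest)): balance=$2052.24 total_interest=$204.24

Answer: 2052.24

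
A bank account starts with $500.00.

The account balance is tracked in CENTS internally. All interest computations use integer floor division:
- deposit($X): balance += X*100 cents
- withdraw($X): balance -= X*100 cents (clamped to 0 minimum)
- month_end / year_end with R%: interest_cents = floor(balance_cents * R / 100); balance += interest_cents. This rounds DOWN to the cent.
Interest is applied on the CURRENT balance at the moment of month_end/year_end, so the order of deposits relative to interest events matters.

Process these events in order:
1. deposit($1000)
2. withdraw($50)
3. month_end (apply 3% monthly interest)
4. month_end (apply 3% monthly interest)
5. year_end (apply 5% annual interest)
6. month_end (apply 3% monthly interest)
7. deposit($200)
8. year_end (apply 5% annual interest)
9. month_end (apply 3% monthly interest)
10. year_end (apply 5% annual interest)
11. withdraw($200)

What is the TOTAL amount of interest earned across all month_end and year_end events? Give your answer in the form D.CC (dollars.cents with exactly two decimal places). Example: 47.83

After 1 (deposit($1000)): balance=$1500.00 total_interest=$0.00
After 2 (withdraw($50)): balance=$1450.00 total_interest=$0.00
After 3 (month_end (apply 3% monthly interest)): balance=$1493.50 total_interest=$43.50
After 4 (month_end (apply 3% monthly interest)): balance=$1538.30 total_interest=$88.30
After 5 (year_end (apply 5% annual interest)): balance=$1615.21 total_interest=$165.21
After 6 (month_end (apply 3% monthly interest)): balance=$1663.66 total_interest=$213.66
After 7 (deposit($200)): balance=$1863.66 total_interest=$213.66
After 8 (year_end (apply 5% annual interest)): balance=$1956.84 total_interest=$306.84
After 9 (month_end (apply 3% monthly interest)): balance=$2015.54 total_interest=$365.54
After 10 (year_end (apply 5% annual interest)): balance=$2116.31 total_interest=$466.31
After 11 (withdraw($200)): balance=$1916.31 total_interest=$466.31

Answer: 466.31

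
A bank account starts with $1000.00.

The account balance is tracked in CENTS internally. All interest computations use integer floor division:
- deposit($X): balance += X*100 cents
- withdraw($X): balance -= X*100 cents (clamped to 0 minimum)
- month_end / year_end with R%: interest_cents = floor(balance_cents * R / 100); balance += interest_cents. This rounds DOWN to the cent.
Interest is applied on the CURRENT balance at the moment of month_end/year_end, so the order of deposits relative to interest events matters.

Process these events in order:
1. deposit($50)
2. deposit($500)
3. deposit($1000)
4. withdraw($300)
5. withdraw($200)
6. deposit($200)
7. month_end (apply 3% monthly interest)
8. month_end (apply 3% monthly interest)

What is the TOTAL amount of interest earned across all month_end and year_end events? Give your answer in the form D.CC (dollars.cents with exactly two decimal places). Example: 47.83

After 1 (deposit($50)): balance=$1050.00 total_interest=$0.00
After 2 (deposit($500)): balance=$1550.00 total_interest=$0.00
After 3 (deposit($1000)): balance=$2550.00 total_interest=$0.00
After 4 (withdraw($300)): balance=$2250.00 total_interest=$0.00
After 5 (withdraw($200)): balance=$2050.00 total_interest=$0.00
After 6 (deposit($200)): balance=$2250.00 total_interest=$0.00
After 7 (month_end (apply 3% monthly interest)): balance=$2317.50 total_interest=$67.50
After 8 (month_end (apply 3% monthly interest)): balance=$2387.02 total_interest=$137.02

Answer: 137.02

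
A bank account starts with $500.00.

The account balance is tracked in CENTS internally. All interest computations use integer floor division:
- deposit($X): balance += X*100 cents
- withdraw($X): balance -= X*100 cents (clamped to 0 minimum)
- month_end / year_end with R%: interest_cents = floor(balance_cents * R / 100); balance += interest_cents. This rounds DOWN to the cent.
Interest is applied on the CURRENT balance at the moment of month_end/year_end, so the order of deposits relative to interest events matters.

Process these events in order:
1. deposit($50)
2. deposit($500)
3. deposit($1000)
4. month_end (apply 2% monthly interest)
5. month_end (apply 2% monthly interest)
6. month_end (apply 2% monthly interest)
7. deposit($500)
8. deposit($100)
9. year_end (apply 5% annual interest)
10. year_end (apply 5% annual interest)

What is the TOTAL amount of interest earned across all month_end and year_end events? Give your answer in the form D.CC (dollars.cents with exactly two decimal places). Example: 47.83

Answer: 409.95

Derivation:
After 1 (deposit($50)): balance=$550.00 total_interest=$0.00
After 2 (deposit($500)): balance=$1050.00 total_interest=$0.00
After 3 (deposit($1000)): balance=$2050.00 total_interest=$0.00
After 4 (month_end (apply 2% monthly interest)): balance=$2091.00 total_interest=$41.00
After 5 (month_end (apply 2% monthly interest)): balance=$2132.82 total_interest=$82.82
After 6 (month_end (apply 2% monthly interest)): balance=$2175.47 total_interest=$125.47
After 7 (deposit($500)): balance=$2675.47 total_interest=$125.47
After 8 (deposit($100)): balance=$2775.47 total_interest=$125.47
After 9 (year_end (apply 5% annual interest)): balance=$2914.24 total_interest=$264.24
After 10 (year_end (apply 5% annual interest)): balance=$3059.95 total_interest=$409.95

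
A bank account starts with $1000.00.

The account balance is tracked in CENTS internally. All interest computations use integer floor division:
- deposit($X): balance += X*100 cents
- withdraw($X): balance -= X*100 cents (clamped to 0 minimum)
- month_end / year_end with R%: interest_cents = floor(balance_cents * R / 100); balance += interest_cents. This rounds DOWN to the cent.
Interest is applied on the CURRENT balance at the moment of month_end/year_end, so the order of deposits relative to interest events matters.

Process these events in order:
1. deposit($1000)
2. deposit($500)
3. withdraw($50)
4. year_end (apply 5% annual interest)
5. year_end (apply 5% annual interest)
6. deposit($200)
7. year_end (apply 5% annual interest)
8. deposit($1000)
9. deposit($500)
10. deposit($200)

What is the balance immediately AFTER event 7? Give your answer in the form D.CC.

After 1 (deposit($1000)): balance=$2000.00 total_interest=$0.00
After 2 (deposit($500)): balance=$2500.00 total_interest=$0.00
After 3 (withdraw($50)): balance=$2450.00 total_interest=$0.00
After 4 (year_end (apply 5% annual interest)): balance=$2572.50 total_interest=$122.50
After 5 (year_end (apply 5% annual interest)): balance=$2701.12 total_interest=$251.12
After 6 (deposit($200)): balance=$2901.12 total_interest=$251.12
After 7 (year_end (apply 5% annual interest)): balance=$3046.17 total_interest=$396.17

Answer: 3046.17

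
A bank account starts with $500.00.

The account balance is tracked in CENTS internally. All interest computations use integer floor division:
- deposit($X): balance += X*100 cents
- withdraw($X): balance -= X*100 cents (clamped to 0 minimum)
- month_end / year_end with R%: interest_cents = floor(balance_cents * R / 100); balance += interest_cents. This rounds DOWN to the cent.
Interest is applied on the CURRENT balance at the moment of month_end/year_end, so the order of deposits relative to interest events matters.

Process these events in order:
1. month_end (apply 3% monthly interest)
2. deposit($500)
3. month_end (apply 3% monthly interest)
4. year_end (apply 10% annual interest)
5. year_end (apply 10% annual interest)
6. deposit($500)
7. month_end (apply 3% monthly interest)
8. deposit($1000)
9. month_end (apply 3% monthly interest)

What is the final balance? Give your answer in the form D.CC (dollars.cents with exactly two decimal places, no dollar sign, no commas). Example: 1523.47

Answer: 2902.45

Derivation:
After 1 (month_end (apply 3% monthly interest)): balance=$515.00 total_interest=$15.00
After 2 (deposit($500)): balance=$1015.00 total_interest=$15.00
After 3 (month_end (apply 3% monthly interest)): balance=$1045.45 total_interest=$45.45
After 4 (year_end (apply 10% annual interest)): balance=$1149.99 total_interest=$149.99
After 5 (year_end (apply 10% annual interest)): balance=$1264.98 total_interest=$264.98
After 6 (deposit($500)): balance=$1764.98 total_interest=$264.98
After 7 (month_end (apply 3% monthly interest)): balance=$1817.92 total_interest=$317.92
After 8 (deposit($1000)): balance=$2817.92 total_interest=$317.92
After 9 (month_end (apply 3% monthly interest)): balance=$2902.45 total_interest=$402.45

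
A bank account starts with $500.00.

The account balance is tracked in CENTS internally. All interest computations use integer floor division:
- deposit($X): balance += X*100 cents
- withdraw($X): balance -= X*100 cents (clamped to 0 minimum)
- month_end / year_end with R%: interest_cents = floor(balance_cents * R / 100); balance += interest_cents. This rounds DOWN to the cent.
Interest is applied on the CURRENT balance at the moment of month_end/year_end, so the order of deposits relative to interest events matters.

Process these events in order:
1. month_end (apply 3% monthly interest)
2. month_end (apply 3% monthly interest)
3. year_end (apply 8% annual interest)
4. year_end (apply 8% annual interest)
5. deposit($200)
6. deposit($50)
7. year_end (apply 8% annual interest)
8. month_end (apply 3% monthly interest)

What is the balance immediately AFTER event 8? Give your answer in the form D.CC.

After 1 (month_end (apply 3% monthly interest)): balance=$515.00 total_interest=$15.00
After 2 (month_end (apply 3% monthly interest)): balance=$530.45 total_interest=$30.45
After 3 (year_end (apply 8% annual interest)): balance=$572.88 total_interest=$72.88
After 4 (year_end (apply 8% annual interest)): balance=$618.71 total_interest=$118.71
After 5 (deposit($200)): balance=$818.71 total_interest=$118.71
After 6 (deposit($50)): balance=$868.71 total_interest=$118.71
After 7 (year_end (apply 8% annual interest)): balance=$938.20 total_interest=$188.20
After 8 (month_end (apply 3% monthly interest)): balance=$966.34 total_interest=$216.34

Answer: 966.34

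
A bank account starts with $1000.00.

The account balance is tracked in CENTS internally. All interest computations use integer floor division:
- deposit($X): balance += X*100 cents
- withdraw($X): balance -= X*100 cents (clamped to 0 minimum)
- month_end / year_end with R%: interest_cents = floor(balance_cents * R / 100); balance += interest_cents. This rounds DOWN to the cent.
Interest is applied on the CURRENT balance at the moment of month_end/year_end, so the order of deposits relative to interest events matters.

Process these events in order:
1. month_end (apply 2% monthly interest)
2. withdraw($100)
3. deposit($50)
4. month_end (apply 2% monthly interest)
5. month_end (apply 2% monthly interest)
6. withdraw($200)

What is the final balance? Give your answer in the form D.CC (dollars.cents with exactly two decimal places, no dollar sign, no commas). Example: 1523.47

After 1 (month_end (apply 2% monthly interest)): balance=$1020.00 total_interest=$20.00
After 2 (withdraw($100)): balance=$920.00 total_interest=$20.00
After 3 (deposit($50)): balance=$970.00 total_interest=$20.00
After 4 (month_end (apply 2% monthly interest)): balance=$989.40 total_interest=$39.40
After 5 (month_end (apply 2% monthly interest)): balance=$1009.18 total_interest=$59.18
After 6 (withdraw($200)): balance=$809.18 total_interest=$59.18

Answer: 809.18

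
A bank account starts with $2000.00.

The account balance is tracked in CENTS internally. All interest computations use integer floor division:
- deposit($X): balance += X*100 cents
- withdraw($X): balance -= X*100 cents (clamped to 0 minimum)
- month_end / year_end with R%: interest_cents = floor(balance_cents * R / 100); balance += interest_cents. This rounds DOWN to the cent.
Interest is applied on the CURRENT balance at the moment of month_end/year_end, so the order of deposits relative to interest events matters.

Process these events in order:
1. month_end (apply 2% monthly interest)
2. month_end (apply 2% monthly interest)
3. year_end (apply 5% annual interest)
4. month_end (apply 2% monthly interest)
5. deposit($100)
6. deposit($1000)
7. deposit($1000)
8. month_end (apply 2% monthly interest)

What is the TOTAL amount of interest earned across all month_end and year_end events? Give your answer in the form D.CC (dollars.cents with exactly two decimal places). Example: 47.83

Answer: 315.10

Derivation:
After 1 (month_end (apply 2% monthly interest)): balance=$2040.00 total_interest=$40.00
After 2 (month_end (apply 2% monthly interest)): balance=$2080.80 total_interest=$80.80
After 3 (year_end (apply 5% annual interest)): balance=$2184.84 total_interest=$184.84
After 4 (month_end (apply 2% monthly interest)): balance=$2228.53 total_interest=$228.53
After 5 (deposit($100)): balance=$2328.53 total_interest=$228.53
After 6 (deposit($1000)): balance=$3328.53 total_interest=$228.53
After 7 (deposit($1000)): balance=$4328.53 total_interest=$228.53
After 8 (month_end (apply 2% monthly interest)): balance=$4415.10 total_interest=$315.10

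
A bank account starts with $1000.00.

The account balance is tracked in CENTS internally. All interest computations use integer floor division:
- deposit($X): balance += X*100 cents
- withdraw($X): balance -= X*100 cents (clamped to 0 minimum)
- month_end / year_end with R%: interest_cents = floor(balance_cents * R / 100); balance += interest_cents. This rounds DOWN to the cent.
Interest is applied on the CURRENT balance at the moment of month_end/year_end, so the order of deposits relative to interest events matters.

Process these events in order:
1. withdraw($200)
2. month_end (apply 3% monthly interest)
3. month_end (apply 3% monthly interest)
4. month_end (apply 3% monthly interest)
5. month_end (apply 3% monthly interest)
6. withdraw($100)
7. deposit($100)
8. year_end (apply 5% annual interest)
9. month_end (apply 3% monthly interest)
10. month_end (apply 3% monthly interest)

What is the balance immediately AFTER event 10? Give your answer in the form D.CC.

Answer: 1002.99

Derivation:
After 1 (withdraw($200)): balance=$800.00 total_interest=$0.00
After 2 (month_end (apply 3% monthly interest)): balance=$824.00 total_interest=$24.00
After 3 (month_end (apply 3% monthly interest)): balance=$848.72 total_interest=$48.72
After 4 (month_end (apply 3% monthly interest)): balance=$874.18 total_interest=$74.18
After 5 (month_end (apply 3% monthly interest)): balance=$900.40 total_interest=$100.40
After 6 (withdraw($100)): balance=$800.40 total_interest=$100.40
After 7 (deposit($100)): balance=$900.40 total_interest=$100.40
After 8 (year_end (apply 5% annual interest)): balance=$945.42 total_interest=$145.42
After 9 (month_end (apply 3% monthly interest)): balance=$973.78 total_interest=$173.78
After 10 (month_end (apply 3% monthly interest)): balance=$1002.99 total_interest=$202.99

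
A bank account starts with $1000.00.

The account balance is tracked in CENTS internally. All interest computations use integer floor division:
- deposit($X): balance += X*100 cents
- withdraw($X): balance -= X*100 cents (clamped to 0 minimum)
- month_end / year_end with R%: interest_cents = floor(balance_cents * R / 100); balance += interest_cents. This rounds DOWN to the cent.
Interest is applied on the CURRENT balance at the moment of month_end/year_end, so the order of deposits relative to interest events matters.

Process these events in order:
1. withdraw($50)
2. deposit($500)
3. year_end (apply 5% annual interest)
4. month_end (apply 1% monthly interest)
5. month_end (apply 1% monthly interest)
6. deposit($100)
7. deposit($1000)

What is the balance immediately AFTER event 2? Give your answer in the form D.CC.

After 1 (withdraw($50)): balance=$950.00 total_interest=$0.00
After 2 (deposit($500)): balance=$1450.00 total_interest=$0.00

Answer: 1450.00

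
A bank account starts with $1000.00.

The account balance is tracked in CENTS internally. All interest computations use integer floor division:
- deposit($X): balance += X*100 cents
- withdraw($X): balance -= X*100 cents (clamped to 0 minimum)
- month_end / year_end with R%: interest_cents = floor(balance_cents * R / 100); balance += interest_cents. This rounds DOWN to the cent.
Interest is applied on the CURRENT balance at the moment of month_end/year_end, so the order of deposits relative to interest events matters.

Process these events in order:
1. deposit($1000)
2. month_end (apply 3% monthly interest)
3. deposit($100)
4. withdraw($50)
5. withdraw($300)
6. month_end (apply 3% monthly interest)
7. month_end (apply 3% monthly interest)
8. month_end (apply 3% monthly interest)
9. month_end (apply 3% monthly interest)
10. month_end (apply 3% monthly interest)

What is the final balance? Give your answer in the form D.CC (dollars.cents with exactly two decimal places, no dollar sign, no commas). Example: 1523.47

After 1 (deposit($1000)): balance=$2000.00 total_interest=$0.00
After 2 (month_end (apply 3% monthly interest)): balance=$2060.00 total_interest=$60.00
After 3 (deposit($100)): balance=$2160.00 total_interest=$60.00
After 4 (withdraw($50)): balance=$2110.00 total_interest=$60.00
After 5 (withdraw($300)): balance=$1810.00 total_interest=$60.00
After 6 (month_end (apply 3% monthly interest)): balance=$1864.30 total_interest=$114.30
After 7 (month_end (apply 3% monthly interest)): balance=$1920.22 total_interest=$170.22
After 8 (month_end (apply 3% monthly interest)): balance=$1977.82 total_interest=$227.82
After 9 (month_end (apply 3% monthly interest)): balance=$2037.15 total_interest=$287.15
After 10 (month_end (apply 3% monthly interest)): balance=$2098.26 total_interest=$348.26

Answer: 2098.26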